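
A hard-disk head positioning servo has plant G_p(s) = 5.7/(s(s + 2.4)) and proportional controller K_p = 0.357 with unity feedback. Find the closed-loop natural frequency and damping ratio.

1 + K_p·G_p(s) = 0 gives s² + 2.4s + 2.035 = 0.
So ω_n² = 2.035 ⇒ ω_n = 1.426 rad/s, and ζ = 2.4/(2ω_n) = 0.841.

ω_n = 1.43 rad/s, ζ = 0.841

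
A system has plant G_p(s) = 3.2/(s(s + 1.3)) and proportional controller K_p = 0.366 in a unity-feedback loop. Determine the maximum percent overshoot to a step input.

9.44%

From 1 + K_pG_p(s) = 0: s² + 1.3s + 1.171 = 0 ⇒ ω_n = 1.082, ζ = 0.6006.
%OS = 100·exp(−πζ/√(1−ζ²)) = 100·exp(−π·0.6006/√0.6393) = 9.44%.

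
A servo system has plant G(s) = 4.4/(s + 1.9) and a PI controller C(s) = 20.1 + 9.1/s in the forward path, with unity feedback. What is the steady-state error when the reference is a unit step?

0

The open loop C(s)G(s) has a pole at the origin (type 1), so the static position error constant is infinite and e_ss = 1/(1+∞) = 0.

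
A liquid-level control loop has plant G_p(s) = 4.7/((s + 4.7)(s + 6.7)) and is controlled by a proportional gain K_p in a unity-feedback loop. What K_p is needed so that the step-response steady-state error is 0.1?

Steady-state error for a unit step on this type-0 loop is 1/(1 + K_p·G_p(0)).
G_p(0) = 0.1493. Require 1/(1 + K_p·0.1493) = 0.1, so 1 + 0.1493·K_p = 10.
K_p = (10 − 1)/0.1493 = 60.3.

K_p = 60.3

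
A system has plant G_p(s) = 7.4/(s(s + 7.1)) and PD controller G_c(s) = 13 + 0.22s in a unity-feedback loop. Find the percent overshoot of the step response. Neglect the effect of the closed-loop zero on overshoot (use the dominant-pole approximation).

Forward path: (13 + 0.22s)·7.4/(s(s+7.1)). The closed-loop characteristic equation is s² + (7.1 + 7.4·0.22)s + 7.4·13 = 0.
That is s² + 8.728s + 96.2 = 0, so ω_n = 9.808 rad/s and ζ = 8.728/(2·9.808) = 0.4449.
%OS = 100·exp(−πζ/√(1−ζ²)) = 21%.

21%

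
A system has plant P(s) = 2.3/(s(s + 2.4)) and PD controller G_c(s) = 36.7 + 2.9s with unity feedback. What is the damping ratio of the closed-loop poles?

ζ = 0.494

Forward path: (36.7 + 2.9s)·2.3/(s(s+2.4)). The closed-loop characteristic equation is s² + (2.4 + 2.3·2.9)s + 2.3·36.7 = 0.
That is s² + 9.07s + 84.41 = 0, so ω_n = 9.187 rad/s and ζ = 9.07/(2·9.187) = 0.4936.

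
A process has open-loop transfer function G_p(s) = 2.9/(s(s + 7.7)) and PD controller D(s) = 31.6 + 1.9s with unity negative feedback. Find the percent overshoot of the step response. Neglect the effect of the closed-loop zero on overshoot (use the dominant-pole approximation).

Forward path: (31.6 + 1.9s)·2.9/(s(s+7.7)). The closed-loop characteristic equation is s² + (7.7 + 2.9·1.9)s + 2.9·31.6 = 0.
That is s² + 13.21s + 91.64 = 0, so ω_n = 9.573 rad/s and ζ = 13.21/(2·9.573) = 0.69.
%OS = 100·exp(−πζ/√(1−ζ²)) = 5.01%.

5.01%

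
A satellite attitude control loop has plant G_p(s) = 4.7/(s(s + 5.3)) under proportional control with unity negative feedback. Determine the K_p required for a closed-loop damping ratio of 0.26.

K_p = 22.1

Closed-loop characteristic equation: s² + 5.3s + K_p·4.7 = 0.
So ω_n = √(4.7K_p) and 2ζω_n = 5.3, giving ζ = 5.3/(2√(4.7K_p)).
Setting ζ = 0.26: √(4.7K_p) = 5.3/(2·0.26) = 10.19, so K_p = 103.9/4.7 = 22.1.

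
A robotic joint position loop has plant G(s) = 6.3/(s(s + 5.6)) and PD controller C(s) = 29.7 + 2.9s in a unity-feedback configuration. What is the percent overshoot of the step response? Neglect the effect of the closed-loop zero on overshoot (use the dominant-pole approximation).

Forward path: (29.7 + 2.9s)·6.3/(s(s+5.6)). The closed-loop characteristic equation is s² + (5.6 + 6.3·2.9)s + 6.3·29.7 = 0.
That is s² + 23.87s + 187.1 = 0, so ω_n = 13.68 rad/s and ζ = 23.87/(2·13.68) = 0.8725.
%OS = 100·exp(−πζ/√(1−ζ²)) = 0.366%.

0.366%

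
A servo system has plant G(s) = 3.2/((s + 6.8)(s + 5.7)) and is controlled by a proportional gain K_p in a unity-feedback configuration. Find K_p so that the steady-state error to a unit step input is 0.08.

K_p = 139

Steady-state error for a unit step on this type-0 loop is 1/(1 + K_p·G(0)).
G(0) = 0.08256. Require 1/(1 + K_p·0.08256) = 0.08, so 1 + 0.08256·K_p = 12.5.
K_p = (12.5 − 1)/0.08256 = 139.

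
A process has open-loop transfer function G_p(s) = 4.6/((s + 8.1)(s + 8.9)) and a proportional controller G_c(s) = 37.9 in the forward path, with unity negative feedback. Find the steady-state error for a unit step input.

The loop is type 0. Static position error constant K_pos = G_c(0)·G_p(0) = 37.9·0.06381 = 2.418.
Steady-state error to a unit step: e_ss = 1/(1+K_pos) = 1/3.418 = 0.293.

0.293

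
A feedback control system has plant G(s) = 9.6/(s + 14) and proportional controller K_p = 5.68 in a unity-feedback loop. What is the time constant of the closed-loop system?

Closed-loop transfer function: T(s) = K_p·G(s)/(1 + K_p·G(s)) = 54.53/(s + 14 + 54.53) = 54.53/(s + 68.53).
Time constant τ = 1/68.53 = 0.0146 s.

τ = 0.0146 s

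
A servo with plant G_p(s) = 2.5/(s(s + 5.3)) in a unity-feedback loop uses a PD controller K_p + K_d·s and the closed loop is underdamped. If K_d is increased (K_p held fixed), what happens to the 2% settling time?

Characteristic equation s² + (5.3 + 2.5K_d)s + 2.5K_p = 0: raising K_d increases ζω_n = (5.3+2.5K_d)/2 while the loop stays underdamped, so T_s ≈ 4/(ζω_n) decreases.

decrease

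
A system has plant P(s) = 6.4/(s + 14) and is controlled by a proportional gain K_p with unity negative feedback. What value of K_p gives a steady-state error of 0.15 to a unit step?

For a type-0 loop with proportional control, e_ss = 1/(1 + K_p·P(0)).
P(0) = 0.4571. Require 1/(1 + K_p·0.4571) = 0.15, so 1 + 0.4571·K_p = 6.667.
K_p = (6.667 − 1)/0.4571 = 12.4.

K_p = 12.4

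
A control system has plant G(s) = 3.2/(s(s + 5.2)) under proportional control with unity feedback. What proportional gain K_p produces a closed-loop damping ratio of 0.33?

K_p = 19.4

Closed-loop characteristic equation: s² + 5.2s + K_p·3.2 = 0.
So ω_n = √(3.2K_p) and 2ζω_n = 5.2, giving ζ = 5.2/(2√(3.2K_p)).
Setting ζ = 0.33: √(3.2K_p) = 5.2/(2·0.33) = 7.879, so K_p = 62.08/3.2 = 19.4.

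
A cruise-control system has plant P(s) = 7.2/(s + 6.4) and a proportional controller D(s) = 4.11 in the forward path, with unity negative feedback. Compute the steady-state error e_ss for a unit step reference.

The loop is type 0. Static position error constant K_pos = D(0)·P(0) = 4.11·1.125 = 4.624.
Steady-state error to a unit step: e_ss = 1/(1+K_pos) = 1/5.624 = 0.178.

0.178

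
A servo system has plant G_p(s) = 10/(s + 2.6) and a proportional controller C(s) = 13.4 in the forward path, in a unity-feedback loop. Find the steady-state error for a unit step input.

The loop is type 0. Static position error constant K_pos = C(0)·G_p(0) = 13.4·3.846 = 51.54.
Steady-state error to a unit step: e_ss = 1/(1+K_pos) = 1/52.54 = 0.019.

0.019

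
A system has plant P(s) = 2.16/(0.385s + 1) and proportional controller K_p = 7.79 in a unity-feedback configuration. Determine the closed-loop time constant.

Closed loop: T(s) = K_p·P/(1+K_p·P) = 16.83/(0.385s + 1 + 16.83), with pole at s = −(1 + 16.83)/0.385 = −46.3.
Closed-loop time constant τ = 1/46.3 = 0.0216 s.

τ = 0.0216 s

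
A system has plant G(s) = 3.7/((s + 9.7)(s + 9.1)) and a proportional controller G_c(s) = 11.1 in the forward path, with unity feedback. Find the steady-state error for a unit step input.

0.682

The loop is type 0. Static position error constant K_pos = G_c(0)·G(0) = 11.1·0.04192 = 0.4653.
Steady-state error to a unit step: e_ss = 1/(1+K_pos) = 1/1.465 = 0.682.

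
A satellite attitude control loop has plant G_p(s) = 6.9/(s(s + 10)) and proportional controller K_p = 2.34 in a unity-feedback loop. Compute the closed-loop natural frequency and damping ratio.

The closed-loop denominator is s(s+10) + 2.34·6.9 = s² + 10s + 16.15.
Matching s² + 2ζω_n s + ω_n²: ω_n = √16.15 = 4.018 rad/s and 2ζω_n = 10, so ζ = 10/(2·4.018) = 1.24.

ω_n = 4.02 rad/s, ζ = 1.24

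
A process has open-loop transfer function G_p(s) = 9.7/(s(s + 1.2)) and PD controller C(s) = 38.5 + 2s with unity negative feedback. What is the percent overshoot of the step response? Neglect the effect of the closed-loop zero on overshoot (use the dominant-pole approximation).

Forward path: (38.5 + 2s)·9.7/(s(s+1.2)). The closed-loop characteristic equation is s² + (1.2 + 9.7·2)s + 9.7·38.5 = 0.
That is s² + 20.6s + 373.4 = 0, so ω_n = 19.32 rad/s and ζ = 20.6/(2·19.32) = 0.533.
%OS = 100·exp(−πζ/√(1−ζ²)) = 13.8%.

13.8%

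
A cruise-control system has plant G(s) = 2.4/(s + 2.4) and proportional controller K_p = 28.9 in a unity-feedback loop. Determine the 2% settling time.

T_s ≈ 0.0557 s

Closed-loop transfer function: T(s) = K_p·G(s)/(1 + K_p·G(s)) = 69.36/(s + 2.4 + 69.36) = 69.36/(s + 71.76).
Time constant τ = 1/71.76 = 0.01394 s, so the 2% settling time is about 4τ = 0.0557 s.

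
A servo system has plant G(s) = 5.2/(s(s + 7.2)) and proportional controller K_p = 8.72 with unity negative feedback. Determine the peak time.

The closed-loop denominator s² + 7.2s + 45.34 gives ω_n = √45.34 = 6.734 and ζ = 7.2/(2ω_n) = 0.5346.
Damped frequency ω_d = ω_n√(1−ζ²) = 5.691 rad/s, so peak time T_p = π/ω_d = 0.552 s.

T_p = 0.552 s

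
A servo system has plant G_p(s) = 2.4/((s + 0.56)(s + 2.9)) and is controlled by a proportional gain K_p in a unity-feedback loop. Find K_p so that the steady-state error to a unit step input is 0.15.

The loop is type 0, so e_ss(step) = 1/(1 + K_pos) with K_pos = K_p·G_p(0).
G_p(0) = 1.478. Require 1/(1 + K_p·1.478) = 0.15, so 1 + 1.478·K_p = 6.667.
K_p = (6.667 − 1)/1.478 = 3.83.

K_p = 3.83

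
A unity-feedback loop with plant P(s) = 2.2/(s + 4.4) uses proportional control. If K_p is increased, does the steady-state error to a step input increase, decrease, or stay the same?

decrease

The position error constant K_pos = K_p·P(0) grows with K_p, and e_ss = 1/(1+K_pos) falls.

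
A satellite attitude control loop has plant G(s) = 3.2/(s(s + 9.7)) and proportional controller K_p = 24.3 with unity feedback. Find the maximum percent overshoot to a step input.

Closed-loop characteristic equation: s² + 9.7s + 77.76 = 0, so ω_n = 8.818 rad/s and ζ = 9.7/(2·8.818) = 0.55.
%OS = 100·exp(−πζ/√(1−ζ²)) = 100·exp(−π·0.55/√0.6975) = 12.6%.

12.6%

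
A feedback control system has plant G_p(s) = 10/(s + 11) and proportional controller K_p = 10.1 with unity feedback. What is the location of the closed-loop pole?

s = -112

Closed-loop transfer function: T(s) = K_p·G_p(s)/(1 + K_p·G_p(s)) = 101/(s + 11 + 101) = 101/(s + 112).
The closed-loop pole is at s = −112.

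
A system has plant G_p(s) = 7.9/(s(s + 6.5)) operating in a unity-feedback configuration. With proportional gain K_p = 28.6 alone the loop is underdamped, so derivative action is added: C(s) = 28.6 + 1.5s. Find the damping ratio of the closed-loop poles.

Forward path: (28.6 + 1.5s)·7.9/(s(s+6.5)). The closed-loop characteristic equation is s² + (6.5 + 7.9·1.5)s + 7.9·28.6 = 0.
That is s² + 18.35s + 225.9 = 0, so ω_n = 15.03 rad/s and ζ = 18.35/(2·15.03) = 0.6104.

ζ = 0.61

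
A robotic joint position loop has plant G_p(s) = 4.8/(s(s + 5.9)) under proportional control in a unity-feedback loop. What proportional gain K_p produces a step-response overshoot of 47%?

From %OS = 100·exp(−πζ/√(1−ζ²)) = 47%, ζ = −ln(0.47)/√(π²+ln²(0.47)) = 0.2337.
Characteristic equation s² + 5.9s + 4.8K_p = 0 gives ζ = 5.9/(2√(4.8K_p)).
Setting ζ = 0.2337: √(4.8K_p) = 5.9/(2·0.2337) = 12.62, so K_p = 159.4/4.8 = 33.2.

K_p = 33.2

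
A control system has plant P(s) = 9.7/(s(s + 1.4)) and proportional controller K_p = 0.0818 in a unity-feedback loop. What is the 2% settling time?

T_s ≈ 5.71 s

Closed-loop characteristic equation: s² + 1.4s + 0.7935 = 0, so ω_n = 0.8908 rad/s and ζ = 1.4/(2·0.8908) = 0.7858.
2% settling time T_s ≈ 4/(ζω_n) = 4/0.7 = 5.71 s.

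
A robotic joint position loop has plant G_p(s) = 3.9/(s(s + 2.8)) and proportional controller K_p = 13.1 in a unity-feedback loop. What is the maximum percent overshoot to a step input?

53.4%

The closed-loop denominator s² + 2.8s + 51.09 gives ω_n = √51.09 = 7.148 and ζ = 2.8/(2ω_n) = 0.1959.
%OS = 100·exp(−πζ/√(1−ζ²)) = 100·exp(−π·0.1959/√0.9616) = 53.4%.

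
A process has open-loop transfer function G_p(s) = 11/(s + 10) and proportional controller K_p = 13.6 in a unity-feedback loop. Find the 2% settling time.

Closed-loop transfer function: T(s) = K_p·G_p(s)/(1 + K_p·G_p(s)) = 149.6/(s + 10 + 149.6) = 149.6/(s + 159.6).
Time constant τ = 1/159.6 = 0.006266 s, so the 2% settling time is about 4τ = 0.0251 s.

T_s ≈ 0.0251 s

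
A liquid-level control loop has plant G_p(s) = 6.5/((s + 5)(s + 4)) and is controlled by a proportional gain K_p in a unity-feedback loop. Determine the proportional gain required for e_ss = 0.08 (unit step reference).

K_p = 35.4

Steady-state error for a unit step on this type-0 loop is 1/(1 + K_p·G_p(0)).
G_p(0) = 0.325. Require 1/(1 + K_p·0.325) = 0.08, so 1 + 0.325·K_p = 12.5.
K_p = (12.5 − 1)/0.325 = 35.4.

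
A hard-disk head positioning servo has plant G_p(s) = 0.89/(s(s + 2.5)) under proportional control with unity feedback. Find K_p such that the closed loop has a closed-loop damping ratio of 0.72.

K_p = 3.39

Closed-loop characteristic equation: s² + 2.5s + K_p·0.89 = 0.
So ω_n = √(0.89K_p) and 2ζω_n = 2.5, giving ζ = 2.5/(2√(0.89K_p)).
Setting ζ = 0.72: √(0.89K_p) = 2.5/(2·0.72) = 1.736, so K_p = 3.014/0.89 = 3.39.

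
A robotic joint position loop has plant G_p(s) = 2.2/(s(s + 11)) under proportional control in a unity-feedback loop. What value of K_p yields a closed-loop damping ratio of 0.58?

K_p = 40.9

Closed-loop characteristic equation: s² + 11s + K_p·2.2 = 0.
So ω_n = √(2.2K_p) and 2ζω_n = 11, giving ζ = 11/(2√(2.2K_p)).
Setting ζ = 0.58: √(2.2K_p) = 11/(2·0.58) = 9.483, so K_p = 89.92/2.2 = 40.9.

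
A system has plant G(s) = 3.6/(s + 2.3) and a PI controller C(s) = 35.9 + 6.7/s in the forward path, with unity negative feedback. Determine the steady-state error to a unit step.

The open loop C(s)G(s) has a pole at the origin (type 1), so the static position error constant is infinite and e_ss = 1/(1+∞) = 0.

0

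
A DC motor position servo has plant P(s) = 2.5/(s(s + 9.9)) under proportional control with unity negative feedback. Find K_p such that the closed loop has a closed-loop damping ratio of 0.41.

K_p = 58.3

Closed-loop characteristic equation: s² + 9.9s + K_p·2.5 = 0.
So ω_n = √(2.5K_p) and 2ζω_n = 9.9, giving ζ = 9.9/(2√(2.5K_p)).
Setting ζ = 0.41: √(2.5K_p) = 9.9/(2·0.41) = 12.07, so K_p = 145.8/2.5 = 58.3.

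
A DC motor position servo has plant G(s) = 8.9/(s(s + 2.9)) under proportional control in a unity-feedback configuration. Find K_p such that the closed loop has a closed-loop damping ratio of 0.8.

K_p = 0.369

Closed-loop characteristic equation: s² + 2.9s + K_p·8.9 = 0.
So ω_n = √(8.9K_p) and 2ζω_n = 2.9, giving ζ = 2.9/(2√(8.9K_p)).
Setting ζ = 0.8: √(8.9K_p) = 2.9/(2·0.8) = 1.812, so K_p = 3.285/8.9 = 0.369.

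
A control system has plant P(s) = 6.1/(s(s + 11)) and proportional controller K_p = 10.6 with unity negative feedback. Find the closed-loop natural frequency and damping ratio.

ω_n = 8.04 rad/s, ζ = 0.684

With unity feedback the closed-loop characteristic equation is s² + 11s + 10.6·6.1 = s² + 11s + 64.66 = 0.
Matching s² + 2ζω_n s + ω_n²: ω_n = √64.66 = 8.041 rad/s and 2ζω_n = 11, so ζ = 11/(2·8.041) = 0.684.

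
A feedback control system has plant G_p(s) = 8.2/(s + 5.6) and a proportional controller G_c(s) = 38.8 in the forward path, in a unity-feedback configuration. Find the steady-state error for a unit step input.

0.0173

The loop is type 0. Static position error constant K_pos = G_c(0)·G_p(0) = 38.8·1.464 = 56.81.
Steady-state error to a unit step: e_ss = 1/(1+K_pos) = 1/57.81 = 0.0173.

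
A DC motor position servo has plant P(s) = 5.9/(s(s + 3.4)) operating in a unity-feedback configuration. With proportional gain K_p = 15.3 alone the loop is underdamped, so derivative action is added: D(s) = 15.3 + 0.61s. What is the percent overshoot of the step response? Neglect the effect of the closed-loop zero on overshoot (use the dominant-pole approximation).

28.8%

Forward path: (15.3 + 0.61s)·5.9/(s(s+3.4)). The closed-loop characteristic equation is s² + (3.4 + 5.9·0.61)s + 5.9·15.3 = 0.
That is s² + 6.999s + 90.27 = 0, so ω_n = 9.501 rad/s and ζ = 6.999/(2·9.501) = 0.3683.
%OS = 100·exp(−πζ/√(1−ζ²)) = 28.8%.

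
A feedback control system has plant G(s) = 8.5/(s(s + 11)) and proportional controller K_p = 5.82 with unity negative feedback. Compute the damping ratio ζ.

ζ = 0.782

The closed-loop denominator is s(s+11) + 5.82·8.5 = s² + 11s + 49.47.
Matching s² + 2ζω_n s + ω_n²: ω_n = √49.47 = 7.033 rad/s and 2ζω_n = 11, so ζ = 11/(2·7.033) = 0.782.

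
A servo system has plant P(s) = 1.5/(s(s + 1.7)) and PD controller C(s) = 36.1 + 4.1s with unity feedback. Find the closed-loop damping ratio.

ζ = 0.533

Forward path: (36.1 + 4.1s)·1.5/(s(s+1.7)). The closed-loop characteristic equation is s² + (1.7 + 1.5·4.1)s + 1.5·36.1 = 0.
That is s² + 7.85s + 54.15 = 0, so ω_n = 7.359 rad/s and ζ = 7.85/(2·7.359) = 0.5334.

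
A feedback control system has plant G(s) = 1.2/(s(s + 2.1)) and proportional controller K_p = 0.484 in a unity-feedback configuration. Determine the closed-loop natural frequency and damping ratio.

With unity feedback the closed-loop characteristic equation is s² + 2.1s + 0.484·1.2 = s² + 2.1s + 0.5808 = 0.
Matching s² + 2ζω_n s + ω_n²: ω_n = √0.5808 = 0.7621 rad/s and 2ζω_n = 2.1, so ζ = 2.1/(2·0.7621) = 1.38.

ω_n = 0.762 rad/s, ζ = 1.38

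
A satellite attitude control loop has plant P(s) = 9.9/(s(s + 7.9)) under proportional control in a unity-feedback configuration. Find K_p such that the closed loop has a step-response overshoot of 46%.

From %OS = 100·exp(−πζ/√(1−ζ²)) = 46%, ζ = −ln(0.46)/√(π²+ln²(0.46)) = 0.24.
Characteristic equation s² + 7.9s + 9.9K_p = 0 gives ζ = 7.9/(2√(9.9K_p)).
Setting ζ = 0.24: √(9.9K_p) = 7.9/(2·0.24) = 16.46, so K_p = 271/9.9 = 27.4.

K_p = 27.4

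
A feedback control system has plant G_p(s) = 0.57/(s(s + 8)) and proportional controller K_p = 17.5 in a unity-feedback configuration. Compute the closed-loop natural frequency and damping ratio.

ω_n = 3.16 rad/s, ζ = 1.27

1 + K_p·G_p(s) = 0 gives s² + 8s + 9.975 = 0.
So ω_n² = 9.975 ⇒ ω_n = 3.158 rad/s, and ζ = 8/(2ω_n) = 1.27.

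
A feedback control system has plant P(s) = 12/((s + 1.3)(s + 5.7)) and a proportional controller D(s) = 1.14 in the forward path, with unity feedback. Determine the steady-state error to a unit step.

The loop is type 0. Static position error constant K_pos = D(0)·P(0) = 1.14·1.619 = 1.846.
Steady-state error to a unit step: e_ss = 1/(1+K_pos) = 1/2.846 = 0.351.

0.351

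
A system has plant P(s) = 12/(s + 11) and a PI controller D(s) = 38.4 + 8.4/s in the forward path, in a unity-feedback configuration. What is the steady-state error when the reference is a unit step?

0

The open loop D(s)P(s) has a pole at the origin (type 1), so the static position error constant is infinite and e_ss = 1/(1+∞) = 0.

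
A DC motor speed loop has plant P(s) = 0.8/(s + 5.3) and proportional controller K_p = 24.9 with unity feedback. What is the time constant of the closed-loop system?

τ = 0.0397 s

Closed-loop transfer function: T(s) = K_p·P(s)/(1 + K_p·P(s)) = 19.92/(s + 5.3 + 19.92) = 19.92/(s + 25.22).
Time constant τ = 1/25.22 = 0.0397 s.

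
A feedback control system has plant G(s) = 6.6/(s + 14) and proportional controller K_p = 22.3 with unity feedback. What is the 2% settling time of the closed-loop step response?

T_s ≈ 0.0248 s

Closed-loop transfer function: T(s) = K_p·G(s)/(1 + K_p·G(s)) = 147.2/(s + 14 + 147.2) = 147.2/(s + 161.2).
Time constant τ = 1/161.2 = 0.006204 s, so the 2% settling time is about 4τ = 0.0248 s.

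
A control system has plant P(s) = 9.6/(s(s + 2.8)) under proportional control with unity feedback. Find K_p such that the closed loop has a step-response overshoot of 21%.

K_p = 1.03

From %OS = 100·exp(−πζ/√(1−ζ²)) = 21%, ζ = −ln(0.21)/√(π²+ln²(0.21)) = 0.4449.
Characteristic equation s² + 2.8s + 9.6K_p = 0 gives ζ = 2.8/(2√(9.6K_p)).
Setting ζ = 0.4449: √(9.6K_p) = 2.8/(2·0.4449) = 3.147, so K_p = 9.902/9.6 = 1.03.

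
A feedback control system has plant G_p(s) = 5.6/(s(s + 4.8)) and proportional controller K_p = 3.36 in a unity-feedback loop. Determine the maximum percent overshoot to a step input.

Closed-loop characteristic equation: s² + 4.8s + 18.82 = 0, so ω_n = 4.338 rad/s and ζ = 4.8/(2·4.338) = 0.5533.
%OS = 100·exp(−πζ/√(1−ζ²)) = 100·exp(−π·0.5533/√0.6939) = 12.4%.

12.4%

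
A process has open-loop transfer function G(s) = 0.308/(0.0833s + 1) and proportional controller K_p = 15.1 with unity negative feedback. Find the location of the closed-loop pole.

s = -67.84

Closed loop: T(s) = K_p·G/(1+K_p·G) = 4.651/(0.0833s + 1 + 4.651), with pole at s = −(1 + 4.651)/0.0833 = −67.84.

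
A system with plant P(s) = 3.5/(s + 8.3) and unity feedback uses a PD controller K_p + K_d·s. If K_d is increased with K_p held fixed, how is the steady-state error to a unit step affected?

unchanged

At s = 0 the derivative term contributes nothing: C(0) = K_p regardless of K_d, so K_pos = K_p·P(0) and e_ss are unchanged.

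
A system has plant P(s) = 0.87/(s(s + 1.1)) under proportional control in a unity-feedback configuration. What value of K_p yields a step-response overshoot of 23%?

K_p = 1.94

From %OS = 100·exp(−πζ/√(1−ζ²)) = 23%, ζ = −ln(0.23)/√(π²+ln²(0.23)) = 0.4237.
Characteristic equation s² + 1.1s + 0.87K_p = 0 gives ζ = 1.1/(2√(0.87K_p)).
Setting ζ = 0.4237: √(0.87K_p) = 1.1/(2·0.4237) = 1.298, so K_p = 1.685/0.87 = 1.94.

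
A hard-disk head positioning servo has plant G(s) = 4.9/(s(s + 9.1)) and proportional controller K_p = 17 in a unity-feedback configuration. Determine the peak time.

T_p = 0.397 s

Closed-loop characteristic equation: s² + 9.1s + 83.3 = 0, so ω_n = 9.127 rad/s and ζ = 9.1/(2·9.127) = 0.4985.
Damped frequency ω_d = ω_n√(1−ζ²) = 7.912 rad/s, so peak time T_p = π/ω_d = 0.397 s.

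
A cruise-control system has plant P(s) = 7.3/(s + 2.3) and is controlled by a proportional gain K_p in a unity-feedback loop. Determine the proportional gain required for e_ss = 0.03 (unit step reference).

K_p = 10.2

Steady-state error for a unit step on this type-0 loop is 1/(1 + K_p·P(0)).
P(0) = 3.174. Require 1/(1 + K_p·3.174) = 0.03, so 1 + 3.174·K_p = 33.33.
K_p = (33.33 − 1)/3.174 = 10.2.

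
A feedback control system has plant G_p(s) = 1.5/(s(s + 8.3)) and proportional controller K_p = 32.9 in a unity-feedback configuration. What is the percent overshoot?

10%

The closed-loop denominator s² + 8.3s + 49.35 gives ω_n = √49.35 = 7.025 and ζ = 8.3/(2ω_n) = 0.5908.
%OS = 100·exp(−πζ/√(1−ζ²)) = 100·exp(−π·0.5908/√0.651) = 10%.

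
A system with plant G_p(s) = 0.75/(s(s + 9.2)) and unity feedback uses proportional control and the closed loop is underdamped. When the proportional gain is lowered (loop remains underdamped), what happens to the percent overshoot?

decrease

ζ = 9.2/(2√(0.75K_p)) rises as K_p falls; higher damping means less overshoot.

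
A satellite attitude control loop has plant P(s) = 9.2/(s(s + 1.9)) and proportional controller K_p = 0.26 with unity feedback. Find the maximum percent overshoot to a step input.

The closed-loop denominator s² + 1.9s + 2.392 gives ω_n = √2.392 = 1.547 and ζ = 1.9/(2ω_n) = 0.6142.
%OS = 100·exp(−πζ/√(1−ζ²)) = 100·exp(−π·0.6142/√0.6227) = 8.67%.

8.67%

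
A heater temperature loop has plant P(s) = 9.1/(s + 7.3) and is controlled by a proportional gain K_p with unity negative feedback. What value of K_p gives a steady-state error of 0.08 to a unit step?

The loop is type 0, so e_ss(step) = 1/(1 + K_pos) with K_pos = K_p·P(0).
P(0) = 1.247. Require 1/(1 + K_p·1.247) = 0.08, so 1 + 1.247·K_p = 12.5.
K_p = (12.5 − 1)/1.247 = 9.23.

K_p = 9.23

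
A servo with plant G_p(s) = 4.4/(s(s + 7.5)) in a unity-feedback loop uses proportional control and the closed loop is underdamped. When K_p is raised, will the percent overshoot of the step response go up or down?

increase

ζ = 7.5/(2√(4.4K_p)) decreases as K_p grows; lower damping means more overshoot.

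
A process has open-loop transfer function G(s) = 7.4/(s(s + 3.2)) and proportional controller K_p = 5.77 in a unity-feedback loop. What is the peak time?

T_p = 0.496 s

The closed-loop denominator s² + 3.2s + 42.7 gives ω_n = √42.7 = 6.534 and ζ = 3.2/(2ω_n) = 0.2449.
Damped frequency ω_d = ω_n√(1−ζ²) = 6.335 rad/s, so peak time T_p = π/ω_d = 0.496 s.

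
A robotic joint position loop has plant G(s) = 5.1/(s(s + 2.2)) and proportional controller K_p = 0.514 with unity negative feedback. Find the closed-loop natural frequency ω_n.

1 + K_p·G(s) = 0 gives s² + 2.2s + 2.621 = 0.
Matching s² + 2ζω_n s + ω_n²: ω_n = √2.621 = 1.619 rad/s and 2ζω_n = 2.2, so ζ = 2.2/(2·1.619) = 0.679.

ω_n = 1.62 rad/s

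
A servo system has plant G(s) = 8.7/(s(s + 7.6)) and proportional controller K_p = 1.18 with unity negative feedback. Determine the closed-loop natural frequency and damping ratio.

The closed-loop denominator is s(s+7.6) + 1.18·8.7 = s² + 7.6s + 10.27.
So ω_n² = 10.27 ⇒ ω_n = 3.204 rad/s, and ζ = 7.6/(2ω_n) = 1.19.

ω_n = 3.2 rad/s, ζ = 1.19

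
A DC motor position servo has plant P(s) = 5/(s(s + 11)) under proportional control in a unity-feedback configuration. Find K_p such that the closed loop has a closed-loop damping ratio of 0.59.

Closed-loop characteristic equation: s² + 11s + K_p·5 = 0.
So ω_n = √(5K_p) and 2ζω_n = 11, giving ζ = 11/(2√(5K_p)).
Setting ζ = 0.59: √(5K_p) = 11/(2·0.59) = 9.322, so K_p = 86.9/5 = 17.4.

K_p = 17.4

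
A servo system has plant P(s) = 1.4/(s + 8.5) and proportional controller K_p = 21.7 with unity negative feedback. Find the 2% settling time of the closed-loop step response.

T_s ≈ 0.103 s

Closed-loop transfer function: T(s) = K_p·P(s)/(1 + K_p·P(s)) = 30.38/(s + 8.5 + 30.38) = 30.38/(s + 38.88).
Time constant τ = 1/38.88 = 0.02572 s, so the 2% settling time is about 4τ = 0.103 s.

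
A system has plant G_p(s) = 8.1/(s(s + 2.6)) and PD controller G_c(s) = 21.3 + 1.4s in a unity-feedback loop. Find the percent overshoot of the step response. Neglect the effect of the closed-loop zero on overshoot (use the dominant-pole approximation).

Forward path: (21.3 + 1.4s)·8.1/(s(s+2.6)). The closed-loop characteristic equation is s² + (2.6 + 8.1·1.4)s + 8.1·21.3 = 0.
That is s² + 13.94s + 172.5 = 0, so ω_n = 13.14 rad/s and ζ = 13.94/(2·13.14) = 0.5306.
%OS = 100·exp(−πζ/√(1−ζ²)) = 14%.

14%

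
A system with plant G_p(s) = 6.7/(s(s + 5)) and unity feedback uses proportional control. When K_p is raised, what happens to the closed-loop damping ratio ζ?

ζ = 5/(2√(6.7K_p)); increasing K_p raises the denominator, so ζ falls.

decrease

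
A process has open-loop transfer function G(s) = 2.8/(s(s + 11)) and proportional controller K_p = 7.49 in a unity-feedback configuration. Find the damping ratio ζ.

The closed-loop denominator is s(s+11) + 7.49·2.8 = s² + 11s + 20.97.
Matching s² + 2ζω_n s + ω_n²: ω_n = √20.97 = 4.58 rad/s and 2ζω_n = 11, so ζ = 11/(2·4.58) = 1.2.

ζ = 1.2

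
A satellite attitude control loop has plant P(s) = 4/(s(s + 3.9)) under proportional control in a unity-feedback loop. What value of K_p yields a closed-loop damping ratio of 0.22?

K_p = 19.6

Closed-loop characteristic equation: s² + 3.9s + K_p·4 = 0.
So ω_n = √(4K_p) and 2ζω_n = 3.9, giving ζ = 3.9/(2√(4K_p)).
Setting ζ = 0.22: √(4K_p) = 3.9/(2·0.22) = 8.864, so K_p = 78.56/4 = 19.6.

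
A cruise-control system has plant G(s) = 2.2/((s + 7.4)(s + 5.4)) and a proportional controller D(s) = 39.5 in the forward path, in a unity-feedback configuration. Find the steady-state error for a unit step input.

0.315

The loop is type 0. Static position error constant K_pos = D(0)·G(0) = 39.5·0.05506 = 2.175.
Steady-state error to a unit step: e_ss = 1/(1+K_pos) = 1/3.175 = 0.315.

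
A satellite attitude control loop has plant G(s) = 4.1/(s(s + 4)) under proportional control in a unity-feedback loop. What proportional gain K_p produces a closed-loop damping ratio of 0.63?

Closed-loop characteristic equation: s² + 4s + K_p·4.1 = 0.
So ω_n = √(4.1K_p) and 2ζω_n = 4, giving ζ = 4/(2√(4.1K_p)).
Setting ζ = 0.63: √(4.1K_p) = 4/(2·0.63) = 3.175, so K_p = 10.08/4.1 = 2.46.

K_p = 2.46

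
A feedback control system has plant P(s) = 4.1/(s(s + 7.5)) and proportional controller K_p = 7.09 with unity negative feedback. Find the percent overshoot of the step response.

Closed-loop characteristic equation: s² + 7.5s + 29.07 = 0, so ω_n = 5.392 rad/s and ζ = 7.5/(2·5.392) = 0.6955.
%OS = 100·exp(−πζ/√(1−ζ²)) = 100·exp(−π·0.6955/√0.5162) = 4.78%.

4.78%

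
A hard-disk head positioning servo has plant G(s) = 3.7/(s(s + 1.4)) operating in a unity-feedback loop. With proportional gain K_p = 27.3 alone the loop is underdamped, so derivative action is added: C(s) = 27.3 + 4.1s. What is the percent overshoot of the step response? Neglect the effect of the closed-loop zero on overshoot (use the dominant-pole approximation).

Forward path: (27.3 + 4.1s)·3.7/(s(s+1.4)). The closed-loop characteristic equation is s² + (1.4 + 3.7·4.1)s + 3.7·27.3 = 0.
That is s² + 16.57s + 101 = 0, so ω_n = 10.05 rad/s and ζ = 16.57/(2·10.05) = 0.8243.
%OS = 100·exp(−πζ/√(1−ζ²)) = 1.03%.

1.03%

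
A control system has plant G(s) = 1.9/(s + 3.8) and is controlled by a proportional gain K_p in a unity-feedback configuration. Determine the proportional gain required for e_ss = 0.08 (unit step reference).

K_p = 23

Steady-state error for a unit step on this type-0 loop is 1/(1 + K_p·G(0)).
G(0) = 0.5. Require 1/(1 + K_p·0.5) = 0.08, so 1 + 0.5·K_p = 12.5.
K_p = (12.5 − 1)/0.5 = 23.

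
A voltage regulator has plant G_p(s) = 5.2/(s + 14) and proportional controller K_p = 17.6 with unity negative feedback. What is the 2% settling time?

T_s ≈ 0.0379 s

Closed-loop transfer function: T(s) = K_p·G_p(s)/(1 + K_p·G_p(s)) = 91.52/(s + 14 + 91.52) = 91.52/(s + 105.5).
Time constant τ = 1/105.5 = 0.009477 s, so the 2% settling time is about 4τ = 0.0379 s.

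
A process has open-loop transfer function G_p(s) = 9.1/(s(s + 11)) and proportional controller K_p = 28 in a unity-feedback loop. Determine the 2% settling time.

Closed-loop characteristic equation: s² + 11s + 254.8 = 0, so ω_n = 15.96 rad/s and ζ = 11/(2·15.96) = 0.3446.
2% settling time T_s ≈ 4/(ζω_n) = 4/5.5 = 0.727 s.

T_s ≈ 0.727 s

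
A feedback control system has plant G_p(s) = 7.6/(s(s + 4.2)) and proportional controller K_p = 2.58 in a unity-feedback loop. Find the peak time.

Closed-loop characteristic equation: s² + 4.2s + 19.61 = 0, so ω_n = 4.428 rad/s and ζ = 4.2/(2·4.428) = 0.4742.
Damped frequency ω_d = ω_n√(1−ζ²) = 3.898 rad/s, so peak time T_p = π/ω_d = 0.806 s.

T_p = 0.806 s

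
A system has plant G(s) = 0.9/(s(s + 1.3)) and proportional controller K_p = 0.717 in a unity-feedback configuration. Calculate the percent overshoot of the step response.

1.32%

The closed-loop denominator s² + 1.3s + 0.6453 gives ω_n = √0.6453 = 0.8033 and ζ = 1.3/(2ω_n) = 0.8092.
%OS = 100·exp(−πζ/√(1−ζ²)) = 100·exp(−π·0.8092/√0.3453) = 1.32%.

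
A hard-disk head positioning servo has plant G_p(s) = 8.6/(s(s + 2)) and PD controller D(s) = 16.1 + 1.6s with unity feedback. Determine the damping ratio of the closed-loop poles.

Forward path: (16.1 + 1.6s)·8.6/(s(s+2)). The closed-loop characteristic equation is s² + (2 + 8.6·1.6)s + 8.6·16.1 = 0.
That is s² + 15.76s + 138.5 = 0, so ω_n = 11.77 rad/s and ζ = 15.76/(2·11.77) = 0.6697.

ζ = 0.67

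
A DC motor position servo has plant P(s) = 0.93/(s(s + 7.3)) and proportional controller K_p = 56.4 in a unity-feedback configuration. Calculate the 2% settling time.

T_s ≈ 1.1 s

Closed-loop characteristic equation: s² + 7.3s + 52.45 = 0, so ω_n = 7.242 rad/s and ζ = 7.3/(2·7.242) = 0.504.
2% settling time T_s ≈ 4/(ζω_n) = 4/3.65 = 1.1 s.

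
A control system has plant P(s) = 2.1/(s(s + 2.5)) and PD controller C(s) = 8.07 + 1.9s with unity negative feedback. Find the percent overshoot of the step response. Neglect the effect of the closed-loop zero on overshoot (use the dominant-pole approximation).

Forward path: (8.07 + 1.9s)·2.1/(s(s+2.5)). The closed-loop characteristic equation is s² + (2.5 + 2.1·1.9)s + 2.1·8.07 = 0.
That is s² + 6.49s + 16.95 = 0, so ω_n = 4.117 rad/s and ζ = 6.49/(2·4.117) = 0.7883.
%OS = 100·exp(−πζ/√(1−ζ²)) = 1.79%.

1.79%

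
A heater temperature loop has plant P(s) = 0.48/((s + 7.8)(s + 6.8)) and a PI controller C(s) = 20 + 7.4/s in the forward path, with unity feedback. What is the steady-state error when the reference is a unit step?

The open loop C(s)P(s) has a pole at the origin (type 1), so the static position error constant is infinite and e_ss = 1/(1+∞) = 0.

0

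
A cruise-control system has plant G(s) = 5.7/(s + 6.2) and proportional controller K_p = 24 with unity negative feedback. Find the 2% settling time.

T_s ≈ 0.028 s

Closed-loop transfer function: T(s) = K_p·G(s)/(1 + K_p·G(s)) = 136.8/(s + 6.2 + 136.8) = 136.8/(s + 143).
Time constant τ = 1/143 = 0.006993 s, so the 2% settling time is about 4τ = 0.028 s.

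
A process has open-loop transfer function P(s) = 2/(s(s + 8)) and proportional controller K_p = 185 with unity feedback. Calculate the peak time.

Closed-loop characteristic equation: s² + 8s + 370 = 0, so ω_n = 19.24 rad/s and ζ = 8/(2·19.24) = 0.208.
Damped frequency ω_d = ω_n√(1−ζ²) = 18.81 rad/s, so peak time T_p = π/ω_d = 0.167 s.

T_p = 0.167 s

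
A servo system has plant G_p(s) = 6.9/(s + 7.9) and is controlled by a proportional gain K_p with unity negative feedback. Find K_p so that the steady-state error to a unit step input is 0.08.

K_p = 13.2

Steady-state error for a unit step on this type-0 loop is 1/(1 + K_p·G_p(0)).
G_p(0) = 0.8734. Require 1/(1 + K_p·0.8734) = 0.08, so 1 + 0.8734·K_p = 12.5.
K_p = (12.5 − 1)/0.8734 = 13.2.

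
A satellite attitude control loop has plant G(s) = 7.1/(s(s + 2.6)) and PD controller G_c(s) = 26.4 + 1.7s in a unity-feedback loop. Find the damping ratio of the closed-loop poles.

Forward path: (26.4 + 1.7s)·7.1/(s(s+2.6)). The closed-loop characteristic equation is s² + (2.6 + 7.1·1.7)s + 7.1·26.4 = 0.
That is s² + 14.67s + 187.4 = 0, so ω_n = 13.69 rad/s and ζ = 14.67/(2·13.69) = 0.5358.

ζ = 0.536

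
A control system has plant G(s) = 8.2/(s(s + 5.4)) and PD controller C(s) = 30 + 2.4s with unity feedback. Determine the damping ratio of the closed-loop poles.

Forward path: (30 + 2.4s)·8.2/(s(s+5.4)). The closed-loop characteristic equation is s² + (5.4 + 8.2·2.4)s + 8.2·30 = 0.
That is s² + 25.08s + 246 = 0, so ω_n = 15.68 rad/s and ζ = 25.08/(2·15.68) = 0.7995.

ζ = 0.8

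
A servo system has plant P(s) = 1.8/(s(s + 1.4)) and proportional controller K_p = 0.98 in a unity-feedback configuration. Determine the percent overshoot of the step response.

14.3%

The closed-loop denominator s² + 1.4s + 1.764 gives ω_n = √1.764 = 1.328 and ζ = 1.4/(2ω_n) = 0.527.
%OS = 100·exp(−πζ/√(1−ζ²)) = 100·exp(−π·0.527/√0.7222) = 14.3%.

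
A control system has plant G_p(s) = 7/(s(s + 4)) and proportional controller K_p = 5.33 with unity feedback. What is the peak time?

T_p = 0.544 s

From 1 + K_pG_p(s) = 0: s² + 4s + 37.31 = 0 ⇒ ω_n = 6.108, ζ = 0.3274.
Damped frequency ω_d = ω_n√(1−ζ²) = 5.771 rad/s, so peak time T_p = π/ω_d = 0.544 s.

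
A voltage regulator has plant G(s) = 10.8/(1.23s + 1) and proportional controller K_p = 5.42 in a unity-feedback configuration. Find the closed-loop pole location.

Closed loop: T(s) = K_p·G/(1+K_p·G) = 58.54/(1.23s + 1 + 58.54), with pole at s = −(1 + 58.54)/1.23 = −48.4.

s = -48.4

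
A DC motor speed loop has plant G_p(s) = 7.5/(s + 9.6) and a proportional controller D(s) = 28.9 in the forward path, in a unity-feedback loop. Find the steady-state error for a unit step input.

The loop is type 0. Static position error constant K_pos = D(0)·G_p(0) = 28.9·0.7812 = 22.58.
Steady-state error to a unit step: e_ss = 1/(1+K_pos) = 1/23.58 = 0.0424.

0.0424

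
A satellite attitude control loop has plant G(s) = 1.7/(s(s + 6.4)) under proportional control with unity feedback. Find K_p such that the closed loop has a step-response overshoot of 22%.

K_p = 32

From %OS = 100·exp(−πζ/√(1−ζ²)) = 22%, ζ = −ln(0.22)/√(π²+ln²(0.22)) = 0.4342.
Characteristic equation s² + 6.4s + 1.7K_p = 0 gives ζ = 6.4/(2√(1.7K_p)).
Setting ζ = 0.4342: √(1.7K_p) = 6.4/(2·0.4342) = 7.37, so K_p = 54.32/1.7 = 32.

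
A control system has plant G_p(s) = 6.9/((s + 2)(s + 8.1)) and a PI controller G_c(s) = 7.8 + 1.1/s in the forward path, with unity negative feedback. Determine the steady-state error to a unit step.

The open loop G_c(s)G_p(s) has a pole at the origin (type 1), so the static position error constant is infinite and e_ss = 1/(1+∞) = 0.

0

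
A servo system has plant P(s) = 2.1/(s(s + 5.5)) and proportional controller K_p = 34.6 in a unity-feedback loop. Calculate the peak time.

The closed-loop denominator s² + 5.5s + 72.66 gives ω_n = √72.66 = 8.524 and ζ = 5.5/(2ω_n) = 0.3226.
Damped frequency ω_d = ω_n√(1−ζ²) = 8.068 rad/s, so peak time T_p = π/ω_d = 0.389 s.

T_p = 0.389 s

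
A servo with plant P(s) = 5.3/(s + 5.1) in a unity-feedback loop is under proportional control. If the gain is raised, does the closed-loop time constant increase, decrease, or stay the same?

Closed-loop pole is at s = −(5.1+K_p·5.3); larger K_p moves it further left, so τ = 1/(5.1+K_p·5.3) decreases.

decrease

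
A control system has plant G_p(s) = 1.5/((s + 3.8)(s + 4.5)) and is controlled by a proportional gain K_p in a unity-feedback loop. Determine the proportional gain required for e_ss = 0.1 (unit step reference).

Steady-state error for a unit step on this type-0 loop is 1/(1 + K_p·G_p(0)).
G_p(0) = 0.08772. Require 1/(1 + K_p·0.08772) = 0.1, so 1 + 0.08772·K_p = 10.
K_p = (10 − 1)/0.08772 = 103.

K_p = 103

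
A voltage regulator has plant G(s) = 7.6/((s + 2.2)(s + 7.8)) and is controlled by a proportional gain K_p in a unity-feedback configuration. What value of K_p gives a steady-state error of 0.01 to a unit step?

For a type-0 loop with proportional control, e_ss = 1/(1 + K_p·G(0)).
G(0) = 0.4429. Require 1/(1 + K_p·0.4429) = 0.01, so 1 + 0.4429·K_p = 100.
K_p = (100 − 1)/0.4429 = 224.

K_p = 224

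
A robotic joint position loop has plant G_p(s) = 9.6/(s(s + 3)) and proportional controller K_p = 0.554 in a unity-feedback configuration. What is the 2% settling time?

T_s ≈ 2.67 s

The closed-loop denominator s² + 3s + 5.318 gives ω_n = √5.318 = 2.306 and ζ = 3/(2ω_n) = 0.6504.
2% settling time T_s ≈ 4/(ζω_n) = 4/1.5 = 2.67 s.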